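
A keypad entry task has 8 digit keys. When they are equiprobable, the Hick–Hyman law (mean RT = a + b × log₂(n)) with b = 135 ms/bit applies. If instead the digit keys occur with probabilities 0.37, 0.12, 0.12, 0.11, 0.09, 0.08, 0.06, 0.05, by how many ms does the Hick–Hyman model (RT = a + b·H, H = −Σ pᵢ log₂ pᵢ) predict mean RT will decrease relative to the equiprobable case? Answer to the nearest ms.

The RT saving is b·ΔH. Equiprobable H₀ = log₂(8) = 3.0000 bits; with the given probabilities H = 2.6789 bits.
b·(H₀ − H) = 135 × (3.0000 − 2.6789) = 43.34 ms.

43 ms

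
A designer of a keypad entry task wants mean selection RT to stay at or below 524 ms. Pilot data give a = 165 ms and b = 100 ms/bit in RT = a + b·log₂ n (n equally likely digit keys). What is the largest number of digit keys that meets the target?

12

Information budget: (524 − 165)/100 = 3.5900 bits, so n ≤ 2^3.5900 = 12.042 → at most 12.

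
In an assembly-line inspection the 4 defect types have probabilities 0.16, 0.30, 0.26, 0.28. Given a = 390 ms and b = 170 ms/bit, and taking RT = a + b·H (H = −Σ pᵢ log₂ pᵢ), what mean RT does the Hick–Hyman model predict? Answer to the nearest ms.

724 ms

Entropy contributions −pᵢ log₂ pᵢ: 0.4230, 0.5211, 0.5053, 0.5142; sum H = 1.9636 bits.
RT = a + bH = 390 + 170·1.9636 = 723.81 ms.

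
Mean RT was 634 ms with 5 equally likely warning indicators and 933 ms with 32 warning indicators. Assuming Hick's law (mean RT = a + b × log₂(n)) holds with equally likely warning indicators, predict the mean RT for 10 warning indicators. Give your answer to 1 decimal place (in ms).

745.6 ms

With log₂ n on the abscissa the relation is linear; from the two conditions:
  b = (933 − 634) / (log₂ 32 − log₂ 5) = 299 / (5 − 2.3219) = 111.647 ms/bit
  a = 634 − 111.647 × 2.3219 = 374.763 ms
Then RT(10) = 374.763 + 111.647 × log₂ 10 = 374.763 + 111.647 × 3.3219 ≈ 745.647 ms.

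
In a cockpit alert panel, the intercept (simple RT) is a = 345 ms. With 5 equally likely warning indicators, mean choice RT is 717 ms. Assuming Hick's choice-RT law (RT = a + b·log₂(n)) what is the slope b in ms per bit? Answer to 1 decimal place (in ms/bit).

160.2 ms/bit

5 alternatives carry log₂ 5 = 2.3219 bits; the choice cost is 717 − 345 = 372 ms, so b = 372/2.3219 = 160.212 ms/bit.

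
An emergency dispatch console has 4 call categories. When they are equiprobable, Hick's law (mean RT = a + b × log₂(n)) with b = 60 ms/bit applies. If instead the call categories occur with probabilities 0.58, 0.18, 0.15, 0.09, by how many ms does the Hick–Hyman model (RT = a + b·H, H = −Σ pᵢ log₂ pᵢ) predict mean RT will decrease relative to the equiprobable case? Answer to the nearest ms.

The RT saving is b·ΔH. Equiprobable H₀ = log₂(4) = 2.0000 bits; with the given probabilities H = 1.6243 bits.
b·(H₀ − H) = 60 × (2.0000 − 1.6243) = 22.54 ms.

23 ms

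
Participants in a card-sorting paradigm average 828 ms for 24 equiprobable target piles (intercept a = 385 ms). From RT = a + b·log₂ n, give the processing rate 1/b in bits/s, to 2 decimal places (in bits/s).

Choice component = 828 − 385 = 443 ms over log₂(24) = 4.5850 bits.
b = 443 / 4.5850 = 96.620 ms/bit, so 1/b = 10.350 bits/s.

10.35 bits/s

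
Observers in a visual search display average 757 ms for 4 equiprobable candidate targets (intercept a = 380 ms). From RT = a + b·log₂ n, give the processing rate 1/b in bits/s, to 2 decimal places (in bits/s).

b = (757 − 380)/log₂ 4 = 377/2 = 188.500 ms per bit = 0.18850 s/bit; the reciprocal is 5.305 bits/s.

5.31 bits/s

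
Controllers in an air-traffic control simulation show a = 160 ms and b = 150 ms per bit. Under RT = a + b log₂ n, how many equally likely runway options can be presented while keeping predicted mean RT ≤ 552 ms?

Set 160 + 150·log₂ n ≤ 552 → log₂ n ≤ (552 − 160)/150 = 2.6133.
So n ≤ 2^2.6133 = 6.119; the largest integer n is 6.

6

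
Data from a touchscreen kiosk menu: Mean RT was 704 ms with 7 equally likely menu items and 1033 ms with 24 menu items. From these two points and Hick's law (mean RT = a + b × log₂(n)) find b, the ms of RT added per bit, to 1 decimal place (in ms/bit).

Slope: b = (1033 − 704) / (log₂ 24 − log₂ 7) = 329/1.7776 = 185.080 ms/bit.

185.1 ms/bit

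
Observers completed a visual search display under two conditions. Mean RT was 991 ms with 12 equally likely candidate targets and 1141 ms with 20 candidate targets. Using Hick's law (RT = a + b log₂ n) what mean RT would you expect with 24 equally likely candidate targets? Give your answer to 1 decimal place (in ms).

1194.5 ms

Fit slope and intercept:
  b = (1141 − 991) / (log₂ 20 − log₂ 12) = 150 / (4.3219 − 3.5850) = 203.537 ms/bit
  a = 991 − 203.537 × 3.5850 = 261.326 ms
Then RT(24) = 261.326 + 203.537 × log₂ 24 = 261.326 + 203.537 × 4.5850 ≈ 1194.537 ms.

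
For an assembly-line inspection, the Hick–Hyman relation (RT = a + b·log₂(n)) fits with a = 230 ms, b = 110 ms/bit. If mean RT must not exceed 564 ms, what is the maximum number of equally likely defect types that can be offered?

Set 230 + 110·log₂ n ≤ 564 → log₂ n ≤ (564 − 230)/110 = 3.0364.
So n ≤ 2^3.0364 = 8.204; the largest integer n is 8.

8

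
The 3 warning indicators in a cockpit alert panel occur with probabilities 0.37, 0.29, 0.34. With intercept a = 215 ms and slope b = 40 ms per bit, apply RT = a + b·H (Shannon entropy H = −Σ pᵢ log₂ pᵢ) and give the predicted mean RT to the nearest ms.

278 ms

Entropy contributions −pᵢ log₂ pᵢ: 0.5307, 0.5179, 0.5292; sum H = 1.5778 bits.
RT = a + bH = 215 + 40·1.5778 = 278.11 ms.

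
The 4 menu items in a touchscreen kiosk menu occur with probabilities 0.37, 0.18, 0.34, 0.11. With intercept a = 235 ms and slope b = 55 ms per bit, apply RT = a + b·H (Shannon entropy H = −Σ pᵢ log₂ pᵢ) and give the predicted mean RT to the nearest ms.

337 ms

Entropy contributions −pᵢ log₂ pᵢ: 0.5307, 0.4453, 0.5292, 0.3503; sum H = 1.8555 bits.
RT = a + bH = 235 + 55·1.8555 = 337.05 ms.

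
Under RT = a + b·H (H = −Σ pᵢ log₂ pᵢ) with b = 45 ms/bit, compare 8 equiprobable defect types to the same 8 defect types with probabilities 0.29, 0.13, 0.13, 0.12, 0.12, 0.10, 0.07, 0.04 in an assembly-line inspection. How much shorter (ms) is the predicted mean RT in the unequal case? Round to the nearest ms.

9 ms

The RT saving is b·ΔH. Equiprobable H₀ = log₂(8) = 3.0000 bits; with the given probabilities H = 2.8038 bits.
b·(H₀ − H) = 45 × (3.0000 − 2.8038) = 8.83 ms.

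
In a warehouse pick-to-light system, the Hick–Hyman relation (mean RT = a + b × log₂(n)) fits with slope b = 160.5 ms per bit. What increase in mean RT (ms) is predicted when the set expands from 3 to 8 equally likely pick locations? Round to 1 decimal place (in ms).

ΔRT = (a + b log₂ n₂) − (a + b log₂ n₁) = b·(log₂ n₂ − log₂ n₁).
log₂(8) − log₂(3) = 3 − 1.5850 = 1.4150.
ΔRT = 160.5 × 1.4150 = 227.114 ms.

227.1 ms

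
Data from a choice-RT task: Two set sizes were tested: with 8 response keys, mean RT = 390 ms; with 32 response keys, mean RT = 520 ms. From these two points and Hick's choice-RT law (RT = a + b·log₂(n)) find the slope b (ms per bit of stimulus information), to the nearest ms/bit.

b = (RT₂ − RT₁)/(log₂ n₂ − log₂ n₁) = (520 − 390)/(5 − 3) = 65 ms/bit.

65 ms/bit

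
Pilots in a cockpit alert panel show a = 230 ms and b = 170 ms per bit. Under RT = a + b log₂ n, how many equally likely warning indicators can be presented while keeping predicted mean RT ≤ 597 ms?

4

170·log₂ n ≤ 597 − 230 = 367, giving log₂ n ≤ 2.1588 and n ≤ 4.466. The largest whole number is 4.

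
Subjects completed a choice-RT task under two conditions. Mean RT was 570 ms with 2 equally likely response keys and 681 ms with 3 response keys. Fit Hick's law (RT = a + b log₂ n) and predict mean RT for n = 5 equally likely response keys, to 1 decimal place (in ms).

820.8 ms

Fit slope and intercept:
  b = (681 − 570) / (log₂ 3 − log₂ 2) = 111 / (1.5850 − 1) = 189.756 ms/bit
  a = 570 − 189.756 × 1 = 380.244 ms
Then RT(5) = 380.244 + 189.756 × log₂ 5 = 380.244 + 189.756 × 2.3219 ≈ 820.843 ms.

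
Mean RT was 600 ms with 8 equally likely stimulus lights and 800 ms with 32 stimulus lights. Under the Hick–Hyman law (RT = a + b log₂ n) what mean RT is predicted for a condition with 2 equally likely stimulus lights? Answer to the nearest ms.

Fit slope and intercept:
  b = (800 − 600) / (log₂ 32 − log₂ 8) = 200 / (5 − 3) = 100 ms/bit
  a = 600 − 100 × 3 = 300 ms
Then RT(2) = 300 + 100 × log₂ 2 = 300 + 100 × 1 ≈ 400.000 ms.

400 ms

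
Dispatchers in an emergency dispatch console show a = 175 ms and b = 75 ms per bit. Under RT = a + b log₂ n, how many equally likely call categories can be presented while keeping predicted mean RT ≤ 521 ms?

Information budget: (521 − 175)/75 = 4.6133 bits, so n ≤ 2^4.6133 = 24.477 → at most 24.

24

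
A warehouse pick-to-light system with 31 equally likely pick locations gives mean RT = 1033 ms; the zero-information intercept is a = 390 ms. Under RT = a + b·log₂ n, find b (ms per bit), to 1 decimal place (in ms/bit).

129.8 ms/bit

log₂(31) = 4.9542 bits.
b = (RT − a)/log₂ n = (1033 − 390) / 4.9542 = 129.789 ms/bit.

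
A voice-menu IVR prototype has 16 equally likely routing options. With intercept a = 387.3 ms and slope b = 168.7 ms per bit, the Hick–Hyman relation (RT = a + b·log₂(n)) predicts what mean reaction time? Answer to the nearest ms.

log₂(16) = 4 bits, so RT = 387.3 + 168.7 × 4 ≈ 1062.100 ms.

1062 ms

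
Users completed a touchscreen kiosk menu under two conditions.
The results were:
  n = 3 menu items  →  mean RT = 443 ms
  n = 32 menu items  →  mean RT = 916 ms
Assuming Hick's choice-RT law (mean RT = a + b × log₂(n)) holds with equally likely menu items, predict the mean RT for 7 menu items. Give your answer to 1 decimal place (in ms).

612.3 ms

Fit slope and intercept:
  b = (916 − 443) / (log₂ 32 − log₂ 3) = 473 / (5 − 1.5850) = 138.505 ms/bit
  a = 443 − 138.505 × 1.5850 = 223.475 ms
Then RT(7) = 223.475 + 138.505 × log₂ 7 = 223.475 + 138.505 × 2.8074 ≈ 612.308 ms.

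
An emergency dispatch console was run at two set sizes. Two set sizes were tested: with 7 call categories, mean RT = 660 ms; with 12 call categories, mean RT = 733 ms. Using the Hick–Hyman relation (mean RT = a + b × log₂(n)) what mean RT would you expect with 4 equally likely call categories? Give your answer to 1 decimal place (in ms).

RT is linear in log₂ n, so two points fix the line:
  b = (733 − 660) / (log₂ 12 − log₂ 7) = 73 / (3.5850 − 2.8074) = 93.878 ms/bit
  a = 660 − 93.878 × 2.8074 = 396.452 ms
Then RT(4) = 396.452 + 93.878 × log₂ 4 = 396.452 + 93.878 × 2 ≈ 584.207 ms.

584.2 ms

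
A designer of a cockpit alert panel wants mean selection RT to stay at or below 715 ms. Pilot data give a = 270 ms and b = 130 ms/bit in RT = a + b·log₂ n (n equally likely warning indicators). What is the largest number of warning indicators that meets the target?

130·log₂ n ≤ 715 − 270 = 445, giving log₂ n ≤ 3.4231 and n ≤ 10.726. The largest whole number is 10.

10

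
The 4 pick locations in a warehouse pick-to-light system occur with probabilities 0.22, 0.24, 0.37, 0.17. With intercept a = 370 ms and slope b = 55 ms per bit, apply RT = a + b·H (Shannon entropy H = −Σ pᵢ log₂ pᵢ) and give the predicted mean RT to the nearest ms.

477 ms

Entropy contributions −pᵢ log₂ pᵢ: 0.4806, 0.4941, 0.5307, 0.4346; sum H = 1.9400 bits.
RT = a + bH = 370 + 55·1.9400 = 476.70 ms.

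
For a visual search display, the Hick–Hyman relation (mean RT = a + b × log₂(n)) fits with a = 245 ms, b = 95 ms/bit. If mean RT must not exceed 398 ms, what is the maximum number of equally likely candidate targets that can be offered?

3

Information budget: (398 − 245)/95 = 1.6105 bits, so n ≤ 2^1.6105 = 3.054 → at most 3.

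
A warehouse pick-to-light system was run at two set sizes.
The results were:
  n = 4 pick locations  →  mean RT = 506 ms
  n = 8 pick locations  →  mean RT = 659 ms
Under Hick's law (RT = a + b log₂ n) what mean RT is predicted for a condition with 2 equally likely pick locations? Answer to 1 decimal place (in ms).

353.0 ms

Solve the two-equation system in a and b:
  b = (659 − 506) / (log₂ 8 − log₂ 4) = 153 / (3 − 2) = 153.000 ms/bit
  a = 506 − 153.000 × 2 = 200.000 ms
Then RT(2) = 200.000 + 153.000 × log₂ 2 = 200.000 + 153.000 × 1 ≈ 353.000 ms.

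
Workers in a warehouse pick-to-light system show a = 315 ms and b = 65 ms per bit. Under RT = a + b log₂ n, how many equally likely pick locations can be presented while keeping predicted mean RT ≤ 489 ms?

65·log₂ n ≤ 489 − 315 = 174, giving log₂ n ≤ 2.6769 and n ≤ 6.395. The largest whole number is 6.

6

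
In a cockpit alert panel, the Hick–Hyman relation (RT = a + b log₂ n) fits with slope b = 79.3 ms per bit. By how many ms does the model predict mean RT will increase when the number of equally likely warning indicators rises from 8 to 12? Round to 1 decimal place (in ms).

46.4 ms

The intercept a cancels: ΔRT = b·(log₂ n₂ − log₂ n₁) = b·log₂(n₂/n₁).
log₂(12) − log₂(8) = 3.5850 − 3 = 0.5850.
ΔRT = 79.3 × 0.5850 = 46.388 ms.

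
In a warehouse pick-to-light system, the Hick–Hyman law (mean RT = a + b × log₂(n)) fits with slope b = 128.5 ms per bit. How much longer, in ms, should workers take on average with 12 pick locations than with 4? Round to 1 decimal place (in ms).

203.7 ms

Only the slope matters, since a is common to both: ΔRT = b·log₂(n₂/n₁).
log₂(12) − log₂(4) = 3.5850 − 2 = 1.5850.
ΔRT = 128.5 × 1.5850 = 203.668 ms.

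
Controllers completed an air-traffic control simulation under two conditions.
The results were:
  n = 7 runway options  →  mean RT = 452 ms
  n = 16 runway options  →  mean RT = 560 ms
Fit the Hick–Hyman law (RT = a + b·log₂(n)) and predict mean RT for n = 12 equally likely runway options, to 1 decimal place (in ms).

RT is linear in log₂ n, so two points fix the line:
  b = (560 − 452) / (log₂ 16 − log₂ 7) = 108 / (4 − 2.8074) = 90.555 ms/bit
  a = 452 − 90.555 × 2.8074 = 197.780 ms
Then RT(12) = 197.780 + 90.555 × log₂ 12 = 197.780 + 90.555 × 3.5850 ≈ 522.416 ms.

522.4 ms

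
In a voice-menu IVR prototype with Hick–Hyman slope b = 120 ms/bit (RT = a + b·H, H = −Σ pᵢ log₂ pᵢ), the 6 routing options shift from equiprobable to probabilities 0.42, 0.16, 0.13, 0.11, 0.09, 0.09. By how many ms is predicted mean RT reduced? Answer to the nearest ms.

Equiprobable entropy H₀ = log₂ 6 = 2.5850 bits.
Skewed entropy H = −Σ pᵢ log₂ pᵢ = 2.3069 bits.
ΔRT = b·(H₀ − H) = 120 × 0.2781 = 33.37 ms.

33 ms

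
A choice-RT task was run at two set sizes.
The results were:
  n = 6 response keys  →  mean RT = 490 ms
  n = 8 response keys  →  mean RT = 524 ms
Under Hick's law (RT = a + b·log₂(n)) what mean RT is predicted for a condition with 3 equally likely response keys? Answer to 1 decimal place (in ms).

Solve the two-equation system in a and b:
  b = (524 − 490) / (log₂ 8 − log₂ 6) = 34 / (3 − 2.5850) = 81.920 ms/bit
  a = 490 − 81.920 × 2.5850 = 278.239 ms
Then RT(3) = 278.239 + 81.920 × log₂ 3 = 278.239 + 81.920 × 1.5850 ≈ 408.080 ms.

408.1 ms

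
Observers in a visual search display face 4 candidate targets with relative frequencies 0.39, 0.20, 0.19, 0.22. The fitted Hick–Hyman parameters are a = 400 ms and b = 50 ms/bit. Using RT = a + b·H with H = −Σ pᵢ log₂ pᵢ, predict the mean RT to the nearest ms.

H = 0.39·log₂(1/0.39) + 0.20·log₂(1/0.20) + 0.19·log₂(1/0.19) + 0.22·log₂(1/0.22) = 1.9300 bits.
RT = 400 + 50 × 1.9300 = 496.50 ms.

496 ms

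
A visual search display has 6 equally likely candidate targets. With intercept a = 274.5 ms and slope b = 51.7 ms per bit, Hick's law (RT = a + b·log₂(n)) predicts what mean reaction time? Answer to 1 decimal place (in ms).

log₂(6) = 2.5850 bits, so RT = 274.5 + 51.7 × 2.5850 ≈ 408.143 ms.

408.1 ms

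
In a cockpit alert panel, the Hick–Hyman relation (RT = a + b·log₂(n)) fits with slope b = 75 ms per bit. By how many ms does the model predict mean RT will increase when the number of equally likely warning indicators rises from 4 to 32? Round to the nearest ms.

ΔRT = (a + b log₂ n₂) − (a + b log₂ n₁) = b·(log₂ n₂ − log₂ n₁).
log₂(32) − log₂(4) = log₂(32/4) = log₂(8) = 3.
ΔRT = 75 × 3.0000 = 225.000 ms.

225 ms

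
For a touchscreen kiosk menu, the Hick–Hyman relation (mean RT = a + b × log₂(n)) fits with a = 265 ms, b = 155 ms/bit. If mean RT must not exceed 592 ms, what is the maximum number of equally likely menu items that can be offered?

4

Set 265 + 155·log₂ n ≤ 592 → log₂ n ≤ (592 − 265)/155 = 2.1097.
So n ≤ 2^2.1097 = 4.316; the largest integer n is 4.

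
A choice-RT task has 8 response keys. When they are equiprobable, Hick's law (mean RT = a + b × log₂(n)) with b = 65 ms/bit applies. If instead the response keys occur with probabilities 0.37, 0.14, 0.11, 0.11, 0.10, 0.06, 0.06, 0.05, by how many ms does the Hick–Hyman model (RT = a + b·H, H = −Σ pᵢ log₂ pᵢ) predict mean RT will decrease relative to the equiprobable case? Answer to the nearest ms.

The RT saving is b·ΔH. Equiprobable H₀ = log₂(8) = 3.0000 bits; with the given probabilities H = 2.6638 bits.
b·(H₀ − H) = 65 × (3.0000 − 2.6638) = 21.86 ms.

22 ms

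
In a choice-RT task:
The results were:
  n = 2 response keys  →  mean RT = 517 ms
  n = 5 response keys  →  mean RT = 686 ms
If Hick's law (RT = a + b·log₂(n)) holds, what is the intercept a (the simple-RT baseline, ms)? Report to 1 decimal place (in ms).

389.2 ms

Slope: b = (686 − 517) / (log₂ 5 − log₂ 2) = 169/1.3219 = 127.844 ms/bit.
a = RT₁ − b·log₂ n₁ = 517 − 127.844 × 1 = 389.156 ms.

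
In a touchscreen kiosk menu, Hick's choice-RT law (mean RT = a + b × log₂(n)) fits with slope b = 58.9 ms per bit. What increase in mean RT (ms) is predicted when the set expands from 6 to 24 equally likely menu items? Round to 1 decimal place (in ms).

117.8 ms

ΔRT = (a + b log₂ n₂) − (a + b log₂ n₁) = b·(log₂ n₂ − log₂ n₁).
log₂(24) − log₂(6) = log₂(24/6) = log₂(4) = 2.
ΔRT = 58.9 × 2.0000 = 117.800 ms.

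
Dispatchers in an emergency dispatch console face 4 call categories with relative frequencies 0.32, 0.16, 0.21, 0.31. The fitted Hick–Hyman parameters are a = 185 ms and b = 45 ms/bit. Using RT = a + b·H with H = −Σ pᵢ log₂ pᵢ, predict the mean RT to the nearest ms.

273 ms

Entropy contributions −pᵢ log₂ pᵢ: 0.5260, 0.4230, 0.4728, 0.5238; sum H = 1.9457 bits.
RT = a + bH = 185 + 45·1.9457 = 272.56 ms.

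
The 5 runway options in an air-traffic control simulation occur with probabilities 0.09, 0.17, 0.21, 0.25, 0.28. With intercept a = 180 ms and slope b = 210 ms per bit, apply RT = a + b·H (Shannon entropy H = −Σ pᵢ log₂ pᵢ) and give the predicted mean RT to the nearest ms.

H = 0.09·log₂(1/0.09) + 0.17·log₂(1/0.17) + 0.21·log₂(1/0.21) + 0.25·log₂(1/0.25) + 0.28·log₂(1/0.28) = 2.2343 bits.
RT = 180 + 210 × 2.2343 = 649.20 ms.

649 ms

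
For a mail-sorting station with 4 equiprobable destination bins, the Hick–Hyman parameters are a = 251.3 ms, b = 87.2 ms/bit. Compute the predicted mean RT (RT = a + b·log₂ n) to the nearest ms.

426 ms

log₂(4) = 2 bits, so RT = 251.3 + 87.2 × 2 ≈ 425.700 ms.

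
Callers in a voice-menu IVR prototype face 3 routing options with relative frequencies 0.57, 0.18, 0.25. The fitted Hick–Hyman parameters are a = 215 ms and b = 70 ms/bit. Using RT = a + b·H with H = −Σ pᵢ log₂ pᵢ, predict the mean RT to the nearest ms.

H = 0.57·log₂(1/0.57) + 0.18·log₂(1/0.18) + 0.25·log₂(1/0.25) = 1.4076 bits.
RT = 215 + 70 × 1.4076 = 313.53 ms.

314 ms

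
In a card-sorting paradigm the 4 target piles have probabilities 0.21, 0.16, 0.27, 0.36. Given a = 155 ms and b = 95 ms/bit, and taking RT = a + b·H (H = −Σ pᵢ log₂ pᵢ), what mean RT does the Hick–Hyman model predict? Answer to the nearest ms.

Entropy contributions −pᵢ log₂ pᵢ: 0.4728, 0.4230, 0.5100, 0.5306; sum H = 1.9365 bits.
RT = a + bH = 155 + 95·1.9365 = 338.97 ms.

339 ms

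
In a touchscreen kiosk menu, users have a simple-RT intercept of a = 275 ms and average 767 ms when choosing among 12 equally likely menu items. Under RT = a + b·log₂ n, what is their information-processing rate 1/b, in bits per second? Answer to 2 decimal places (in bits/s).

b = (767 − 275)/log₂ 12 = 492/3.5850 = 137.240 ms per bit = 0.13724 s/bit; the reciprocal is 7.287 bits/s.

7.29 bits/s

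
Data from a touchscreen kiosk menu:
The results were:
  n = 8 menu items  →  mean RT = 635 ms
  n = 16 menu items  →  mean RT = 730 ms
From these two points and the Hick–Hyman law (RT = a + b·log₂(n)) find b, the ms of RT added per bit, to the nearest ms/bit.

95 ms/bit

Slope: b = (730 − 635) / (log₂ 16 − log₂ 8) = 95/1.0000 = 95 ms/bit.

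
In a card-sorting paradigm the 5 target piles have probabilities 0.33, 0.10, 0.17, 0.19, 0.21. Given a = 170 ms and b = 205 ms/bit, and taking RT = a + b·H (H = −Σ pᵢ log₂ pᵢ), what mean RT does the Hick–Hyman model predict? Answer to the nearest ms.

Entropy contributions −pᵢ log₂ pᵢ: 0.5278, 0.3322, 0.4346, 0.4552, 0.4728; sum H = 2.2227 bits.
RT = a + bH = 170 + 205·2.2227 = 625.64 ms.

626 ms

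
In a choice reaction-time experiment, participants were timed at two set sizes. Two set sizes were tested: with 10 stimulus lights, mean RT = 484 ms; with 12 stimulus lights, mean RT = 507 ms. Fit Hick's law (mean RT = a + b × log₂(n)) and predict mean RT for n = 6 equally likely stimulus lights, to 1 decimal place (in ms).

419.6 ms

With log₂ n on the abscissa the relation is linear; from the two conditions:
  b = (507 − 484) / (log₂ 12 − log₂ 10) = 23 / (3.5850 − 3.3219) = 87.441 ms/bit
  a = 484 − 87.441 × 3.3219 = 193.527 ms
Then RT(6) = 193.527 + 87.441 × log₂ 6 = 193.527 + 87.441 × 2.5850 ≈ 419.559 ms.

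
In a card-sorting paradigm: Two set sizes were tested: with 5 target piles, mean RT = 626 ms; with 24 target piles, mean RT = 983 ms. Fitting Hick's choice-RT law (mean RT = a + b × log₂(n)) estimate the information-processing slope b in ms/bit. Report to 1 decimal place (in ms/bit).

157.8 ms/bit

Slope: b = (983 − 626) / (log₂ 24 − log₂ 5) = 357/2.2630 = 157.753 ms/bit.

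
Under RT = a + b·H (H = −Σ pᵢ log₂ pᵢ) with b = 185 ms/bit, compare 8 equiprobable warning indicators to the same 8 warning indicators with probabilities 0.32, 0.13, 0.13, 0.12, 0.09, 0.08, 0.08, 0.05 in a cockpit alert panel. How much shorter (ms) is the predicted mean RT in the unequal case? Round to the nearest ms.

Equiprobable entropy H₀ = log₂ 8 = 3.0000 bits.
Skewed entropy H = −Σ pᵢ log₂ pᵢ = 2.7702 bits.
ΔRT = b·(H₀ − H) = 185 × 0.2298 = 42.52 ms.

43 ms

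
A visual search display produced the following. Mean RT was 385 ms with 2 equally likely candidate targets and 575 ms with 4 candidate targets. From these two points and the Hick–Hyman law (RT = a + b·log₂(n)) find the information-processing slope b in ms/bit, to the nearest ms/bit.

The slope on a log₂ axis is (575 − 385) / (2 − 1) = 190 ms/bit.

190 ms/bit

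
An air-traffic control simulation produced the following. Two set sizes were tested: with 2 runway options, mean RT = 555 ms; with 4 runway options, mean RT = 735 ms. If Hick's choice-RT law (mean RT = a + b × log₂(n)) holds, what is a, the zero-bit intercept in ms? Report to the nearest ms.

b = (RT₂ − RT₁)/(log₂ n₂ − log₂ n₁) = (735 − 555)/(2 − 1) = 180 ms/bit.
a = RT₁ − b·log₂ n₁ = 555 − 180 × 1 = 375.000 ms.

375 ms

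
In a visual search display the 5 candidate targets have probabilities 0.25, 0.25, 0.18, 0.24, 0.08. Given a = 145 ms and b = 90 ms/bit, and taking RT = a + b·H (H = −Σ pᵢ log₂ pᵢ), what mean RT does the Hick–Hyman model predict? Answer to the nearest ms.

Entropy contributions −pᵢ log₂ pᵢ: 0.5000, 0.5000, 0.4453, 0.4941, 0.2915; sum H = 2.2310 bits.
RT = a + bH = 145 + 90·2.2310 = 345.79 ms.

346 ms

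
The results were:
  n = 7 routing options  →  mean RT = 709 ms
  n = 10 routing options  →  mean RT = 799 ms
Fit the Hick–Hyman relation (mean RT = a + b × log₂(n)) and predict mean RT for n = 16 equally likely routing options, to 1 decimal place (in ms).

Fit slope and intercept:
  b = (799 − 709) / (log₂ 10 − log₂ 7) = 90 / (3.3219 − 2.8074) = 174.902 ms/bit
  a = 709 − 174.902 × 2.8074 = 217.987 ms
Then RT(16) = 217.987 + 174.902 × log₂ 16 = 217.987 + 174.902 × 4 ≈ 917.596 ms.

917.6 ms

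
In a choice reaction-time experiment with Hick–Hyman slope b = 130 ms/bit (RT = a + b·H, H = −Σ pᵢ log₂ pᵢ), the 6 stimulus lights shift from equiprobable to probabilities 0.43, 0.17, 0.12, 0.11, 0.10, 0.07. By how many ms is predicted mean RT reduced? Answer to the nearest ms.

Equiprobable entropy H₀ = log₂ 6 = 2.5850 bits.
Skewed entropy H = −Σ pᵢ log₂ pᵢ = 2.2763 bits.
ΔRT = b·(H₀ − H) = 130 × 0.3087 = 40.13 ms.

40 ms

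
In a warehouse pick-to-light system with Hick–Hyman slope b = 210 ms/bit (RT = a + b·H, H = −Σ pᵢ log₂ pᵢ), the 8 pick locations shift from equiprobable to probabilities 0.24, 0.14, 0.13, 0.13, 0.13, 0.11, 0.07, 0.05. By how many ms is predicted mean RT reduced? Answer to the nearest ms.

26 ms

Equiprobable entropy H₀ = log₂ 8 = 3.0000 bits.
Skewed entropy H = −Σ pᵢ log₂ pᵢ = 2.8741 bits.
ΔRT = b·(H₀ − H) = 210 × 0.1259 = 26.44 ms.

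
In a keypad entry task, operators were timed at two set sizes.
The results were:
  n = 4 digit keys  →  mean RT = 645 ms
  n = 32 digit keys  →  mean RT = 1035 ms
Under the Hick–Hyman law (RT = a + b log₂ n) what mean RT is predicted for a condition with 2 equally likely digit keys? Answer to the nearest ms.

With log₂ n on the abscissa the relation is linear; from the two conditions:
  b = (1035 − 645) / (log₂ 32 − log₂ 4) = 390 / (5 − 2) = 130 ms/bit
  a = 645 − 130 × 2 = 385 ms
Then RT(2) = 385 + 130 × log₂ 2 = 385 + 130 × 1 ≈ 515.000 ms.

515 ms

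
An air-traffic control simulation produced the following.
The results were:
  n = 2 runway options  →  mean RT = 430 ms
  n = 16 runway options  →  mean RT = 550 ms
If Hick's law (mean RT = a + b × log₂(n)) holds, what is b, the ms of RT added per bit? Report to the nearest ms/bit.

b = (RT₂ − RT₁)/(log₂ n₂ − log₂ n₁) = (550 − 430)/(4 − 1) = 40 ms/bit.

40 ms/bit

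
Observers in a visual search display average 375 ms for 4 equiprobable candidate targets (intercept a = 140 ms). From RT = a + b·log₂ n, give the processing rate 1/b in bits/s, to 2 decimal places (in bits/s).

8.51 bits/s

Choice component = 375 − 140 = 235 ms over log₂(4) = 2 bits.
b = 235 / 2 = 117.500 ms/bit, so 1/b = 8.511 bits/s.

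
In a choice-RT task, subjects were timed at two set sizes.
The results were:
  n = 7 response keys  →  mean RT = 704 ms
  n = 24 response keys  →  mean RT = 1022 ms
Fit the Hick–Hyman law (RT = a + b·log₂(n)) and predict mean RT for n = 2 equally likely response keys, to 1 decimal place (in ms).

Solve the two-equation system in a and b:
  b = (1022 − 704) / (log₂ 24 − log₂ 7) = 318 / (4.5850 − 2.8074) = 178.892 ms/bit
  a = 704 − 178.892 × 2.8074 = 201.786 ms
Then RT(2) = 201.786 + 178.892 × log₂ 2 = 201.786 + 178.892 × 1 ≈ 380.678 ms.

380.7 ms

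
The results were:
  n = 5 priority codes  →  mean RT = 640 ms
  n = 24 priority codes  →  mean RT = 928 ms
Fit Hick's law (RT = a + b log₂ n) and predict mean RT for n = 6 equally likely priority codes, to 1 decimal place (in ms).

673.5 ms

RT is linear in log₂ n, so two points fix the line:
  b = (928 − 640) / (log₂ 24 − log₂ 5) = 288 / (4.5850 − 2.3219) = 127.263 ms/bit
  a = 640 − 127.263 × 2.3219 = 344.505 ms
Then RT(6) = 344.505 + 127.263 × log₂ 6 = 344.505 + 127.263 × 2.5850 ≈ 673.474 ms.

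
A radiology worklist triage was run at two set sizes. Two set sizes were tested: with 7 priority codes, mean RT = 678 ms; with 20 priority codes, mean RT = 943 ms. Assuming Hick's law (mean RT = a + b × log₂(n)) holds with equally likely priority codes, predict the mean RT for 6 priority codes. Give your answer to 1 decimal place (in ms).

RT is linear in log₂ n, so two points fix the line:
  b = (943 − 678) / (log₂ 20 − log₂ 7) = 265 / (4.3219 − 2.8074) = 174.967 ms/bit
  a = 678 − 174.967 × 2.8074 = 186.806 ms
Then RT(6) = 186.806 + 174.967 × log₂ 6 = 186.806 + 174.967 × 2.5850 ≈ 639.089 ms.

639.1 ms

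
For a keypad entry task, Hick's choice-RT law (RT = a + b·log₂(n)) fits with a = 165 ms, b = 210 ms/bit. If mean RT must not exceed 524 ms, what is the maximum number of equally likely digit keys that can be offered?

Information budget: (524 − 165)/210 = 1.7095 bits, so n ≤ 2^1.7095 = 3.271 → at most 3.

3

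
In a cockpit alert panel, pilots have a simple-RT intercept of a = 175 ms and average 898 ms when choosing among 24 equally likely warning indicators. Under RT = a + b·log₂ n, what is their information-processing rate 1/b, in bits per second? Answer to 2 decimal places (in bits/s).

6.34 bits/s

Choice component = 898 − 175 = 723 ms over log₂(24) = 4.5850 bits.
b = 723 / 4.5850 = 157.689 ms/bit, so 1/b = 6.342 bits/s.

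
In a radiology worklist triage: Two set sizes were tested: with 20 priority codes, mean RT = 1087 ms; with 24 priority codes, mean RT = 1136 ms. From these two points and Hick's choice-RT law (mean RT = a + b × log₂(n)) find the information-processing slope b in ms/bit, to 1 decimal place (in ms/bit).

186.3 ms/bit

The slope on a log₂ axis is (1136 − 1087) / (4.5850 − 4.3219) = 186.287 ms/bit.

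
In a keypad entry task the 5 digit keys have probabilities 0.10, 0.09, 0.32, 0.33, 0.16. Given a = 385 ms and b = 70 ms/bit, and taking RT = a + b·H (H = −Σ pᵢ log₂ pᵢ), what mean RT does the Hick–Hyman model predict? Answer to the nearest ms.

534 ms

Entropy contributions −pᵢ log₂ pᵢ: 0.3322, 0.3127, 0.5260, 0.5278, 0.4230; sum H = 2.1217 bits.
RT = a + bH = 385 + 70·2.1217 = 533.52 ms.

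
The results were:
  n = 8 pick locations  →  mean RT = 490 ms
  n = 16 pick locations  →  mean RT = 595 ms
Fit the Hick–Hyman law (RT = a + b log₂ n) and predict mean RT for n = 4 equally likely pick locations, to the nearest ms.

385 ms

Fit slope and intercept:
  b = (595 − 490) / (log₂ 16 − log₂ 8) = 105 / (4 − 3) = 105 ms/bit
  a = 490 − 105 × 3 = 175 ms
Then RT(4) = 175 + 105 × log₂ 4 = 175 + 105 × 2 ≈ 385.000 ms.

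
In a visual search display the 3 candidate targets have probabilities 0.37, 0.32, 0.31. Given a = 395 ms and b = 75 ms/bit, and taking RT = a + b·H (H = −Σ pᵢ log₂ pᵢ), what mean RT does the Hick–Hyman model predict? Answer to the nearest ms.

514 ms

H = 0.37·log₂(1/0.37) + 0.32·log₂(1/0.32) + 0.31·log₂(1/0.31) = 1.5806 bits.
RT = 395 + 75 × 1.5806 = 513.54 ms.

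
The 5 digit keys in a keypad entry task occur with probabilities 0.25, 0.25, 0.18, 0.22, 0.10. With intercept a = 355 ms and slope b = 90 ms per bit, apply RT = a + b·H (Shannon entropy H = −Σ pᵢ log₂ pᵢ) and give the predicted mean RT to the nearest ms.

558 ms

Entropy contributions −pᵢ log₂ pᵢ: 0.5000, 0.5000, 0.4453, 0.4806, 0.3322; sum H = 2.2581 bits.
RT = a + bH = 355 + 90·2.2581 = 558.23 ms.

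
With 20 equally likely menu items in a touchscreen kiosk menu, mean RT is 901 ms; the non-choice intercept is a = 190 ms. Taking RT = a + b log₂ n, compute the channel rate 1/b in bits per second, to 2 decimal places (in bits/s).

Choice component = 901 − 190 = 711 ms over log₂(20) = 4.3219 bits.
b = 711 / 4.3219 = 164.510 ms/bit, so 1/b = 6.079 bits/s.

6.08 bits/s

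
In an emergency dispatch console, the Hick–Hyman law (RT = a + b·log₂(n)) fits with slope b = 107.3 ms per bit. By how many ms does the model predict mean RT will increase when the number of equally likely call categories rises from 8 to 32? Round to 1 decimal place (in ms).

214.6 ms

Only the slope matters, since a is common to both: ΔRT = b·log₂(n₂/n₁).
log₂(32) − log₂(8) = log₂(32/8) = log₂(4) = 2.
ΔRT = 107.3 × 2.0000 = 214.600 ms.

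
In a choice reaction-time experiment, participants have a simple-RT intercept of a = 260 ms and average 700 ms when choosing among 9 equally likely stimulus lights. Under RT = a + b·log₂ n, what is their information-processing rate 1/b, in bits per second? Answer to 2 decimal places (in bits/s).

7.20 bits/s

Choice component = 700 − 260 = 440 ms over log₂(9) = 3.1699 bits.
b = 440 / 3.1699 = 138.805 ms/bit, so 1/b = 7.204 bits/s.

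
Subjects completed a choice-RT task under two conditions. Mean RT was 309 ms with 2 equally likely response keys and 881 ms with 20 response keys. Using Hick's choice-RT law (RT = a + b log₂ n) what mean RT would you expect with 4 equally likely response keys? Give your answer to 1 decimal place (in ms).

481.2 ms

With log₂ n on the abscissa the relation is linear; from the two conditions:
  b = (881 − 309) / (log₂ 20 − log₂ 2) = 572 / (4.3219 − 1) = 172.189 ms/bit
  a = 309 − 172.189 × 1 = 136.811 ms
Then RT(4) = 136.811 + 172.189 × log₂ 4 = 136.811 + 172.189 × 2 ≈ 481.189 ms.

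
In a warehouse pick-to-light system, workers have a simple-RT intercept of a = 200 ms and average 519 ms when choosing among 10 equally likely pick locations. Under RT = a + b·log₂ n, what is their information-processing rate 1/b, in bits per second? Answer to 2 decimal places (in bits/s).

10.41 bits/s

b = (519 − 200)/log₂ 10 = 319/3.3219 = 96.029 ms per bit = 0.09603 s/bit; the reciprocal is 10.414 bits/s.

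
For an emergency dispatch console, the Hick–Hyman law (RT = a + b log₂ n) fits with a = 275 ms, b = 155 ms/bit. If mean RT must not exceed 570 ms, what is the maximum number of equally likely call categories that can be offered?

Set 275 + 155·log₂ n ≤ 570 → log₂ n ≤ (570 − 275)/155 = 1.9032.
So n ≤ 2^1.9032 = 3.740; the largest integer n is 3.

3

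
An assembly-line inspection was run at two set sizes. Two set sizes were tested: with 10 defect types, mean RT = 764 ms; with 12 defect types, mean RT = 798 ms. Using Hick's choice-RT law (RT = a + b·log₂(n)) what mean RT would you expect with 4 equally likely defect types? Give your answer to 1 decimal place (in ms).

593.1 ms

Fit slope and intercept:
  b = (798 − 764) / (log₂ 12 − log₂ 10) = 34 / (3.5850 − 3.3219) = 129.261 ms/bit
  a = 764 − 129.261 × 3.3219 = 334.605 ms
Then RT(4) = 334.605 + 129.261 × log₂ 4 = 334.605 + 129.261 × 2 ≈ 593.127 ms.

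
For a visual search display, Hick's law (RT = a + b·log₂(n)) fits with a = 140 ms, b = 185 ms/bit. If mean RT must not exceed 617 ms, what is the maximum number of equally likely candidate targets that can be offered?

5

Information budget: (617 − 140)/185 = 2.5784 bits, so n ≤ 2^2.5784 = 5.973 → at most 5.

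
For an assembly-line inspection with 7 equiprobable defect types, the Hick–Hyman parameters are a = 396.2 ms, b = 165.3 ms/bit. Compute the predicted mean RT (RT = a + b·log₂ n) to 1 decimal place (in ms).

log₂(7) = 2.8074 bits, so RT = 396.2 + 165.3 × 2.8074 ≈ 860.256 ms.

860.3 ms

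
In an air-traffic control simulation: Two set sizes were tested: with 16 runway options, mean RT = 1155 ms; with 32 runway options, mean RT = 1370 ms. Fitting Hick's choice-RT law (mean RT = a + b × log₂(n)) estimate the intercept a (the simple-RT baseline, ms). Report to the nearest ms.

Slope: b = (1370 − 1155) / (log₂ 32 − log₂ 16) = 215/1.0000 = 215 ms/bit.
a = RT₁ − b·log₂ n₁ = 1155 − 215 × 4 = 295.000 ms.

295 ms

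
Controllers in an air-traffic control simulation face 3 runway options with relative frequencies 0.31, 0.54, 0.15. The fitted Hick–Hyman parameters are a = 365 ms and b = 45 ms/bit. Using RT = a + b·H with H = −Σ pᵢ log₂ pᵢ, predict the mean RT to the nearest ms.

Entropy contributions −pᵢ log₂ pᵢ: 0.5238, 0.4800, 0.4105; sum H = 1.4144 bits.
RT = a + bH = 365 + 45·1.4144 = 428.65 ms.

429 ms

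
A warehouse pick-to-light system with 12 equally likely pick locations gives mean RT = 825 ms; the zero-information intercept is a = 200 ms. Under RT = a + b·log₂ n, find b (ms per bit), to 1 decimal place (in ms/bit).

174.3 ms/bit

log₂(12) = 3.5850 bits.
b = (RT − a)/log₂ n = (825 − 200) / 3.5850 = 174.339 ms/bit.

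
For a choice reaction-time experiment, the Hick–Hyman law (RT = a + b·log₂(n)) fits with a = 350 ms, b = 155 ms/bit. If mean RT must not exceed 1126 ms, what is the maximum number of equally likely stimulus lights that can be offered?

Information budget: (1126 − 350)/155 = 5.0065 bits, so n ≤ 2^5.0065 = 32.143 → at most 32.

32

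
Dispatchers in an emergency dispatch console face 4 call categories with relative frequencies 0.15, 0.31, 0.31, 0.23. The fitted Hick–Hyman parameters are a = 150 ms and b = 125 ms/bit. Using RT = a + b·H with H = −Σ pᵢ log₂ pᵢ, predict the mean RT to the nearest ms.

393 ms

Entropy contributions −pᵢ log₂ pᵢ: 0.4105, 0.5238, 0.5238, 0.4877; sum H = 1.9458 bits.
RT = a + bH = 150 + 125·1.9458 = 393.23 ms.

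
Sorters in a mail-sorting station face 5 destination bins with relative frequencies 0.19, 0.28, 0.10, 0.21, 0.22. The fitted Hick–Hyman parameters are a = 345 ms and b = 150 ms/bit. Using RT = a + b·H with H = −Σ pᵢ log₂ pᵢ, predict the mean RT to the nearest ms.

683 ms

Entropy contributions −pᵢ log₂ pᵢ: 0.4552, 0.5142, 0.3322, 0.4728, 0.4806; sum H = 2.2550 bits.
RT = a + bH = 345 + 150·2.2550 = 683.26 ms.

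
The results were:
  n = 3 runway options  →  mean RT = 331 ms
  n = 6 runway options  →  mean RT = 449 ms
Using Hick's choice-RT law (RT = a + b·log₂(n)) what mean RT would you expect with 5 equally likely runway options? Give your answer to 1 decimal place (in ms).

With log₂ n on the abscissa the relation is linear; from the two conditions:
  b = (449 − 331) / (log₂ 6 − log₂ 3) = 118 / (2.5850 − 1.5850) = 118.000 ms/bit
  a = 331 − 118.000 × 1.5850 = 143.974 ms
Then RT(5) = 143.974 + 118.000 × log₂ 5 = 143.974 + 118.000 × 2.3219 ≈ 417.962 ms.

418.0 ms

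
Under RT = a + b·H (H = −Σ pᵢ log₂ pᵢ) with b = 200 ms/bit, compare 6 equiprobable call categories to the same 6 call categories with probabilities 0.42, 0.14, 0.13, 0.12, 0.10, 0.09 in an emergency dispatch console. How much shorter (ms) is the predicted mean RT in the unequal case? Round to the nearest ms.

Equiprobable entropy H₀ = log₂ 6 = 2.5850 bits.
Skewed entropy H = −Σ pᵢ log₂ pᵢ = 2.3173 bits.
ΔRT = b·(H₀ − H) = 200 × 0.2676 = 53.53 ms.

54 ms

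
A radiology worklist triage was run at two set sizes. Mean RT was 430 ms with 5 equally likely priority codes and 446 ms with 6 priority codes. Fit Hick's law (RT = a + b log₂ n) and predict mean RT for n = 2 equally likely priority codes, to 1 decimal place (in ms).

With log₂ n on the abscissa the relation is linear; from the two conditions:
  b = (446 − 430) / (log₂ 6 − log₂ 5) = 16 / (2.5850 − 2.3219) = 60.829 ms/bit
  a = 430 − 60.829 × 2.3219 = 288.760 ms
Then RT(2) = 288.760 + 60.829 × log₂ 2 = 288.760 + 60.829 × 1 ≈ 349.589 ms.

349.6 ms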